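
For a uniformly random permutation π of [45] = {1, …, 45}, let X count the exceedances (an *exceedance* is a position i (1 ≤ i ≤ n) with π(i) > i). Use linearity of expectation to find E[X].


Write X = Σ_{i=1}^{45} X_i, where X_i = 1_{π(i) > i}.
For each fixed i, π(i) is uniform over {1, …, 45} (marginal of a uniform permutation), so P[π(i) > i] = (n − i)/n. Summing: Σ_{i=1}^{45} (n − i)/n = (0 + 1 + … + 44)/45 = 45(45 − 1)/(2·45) = (45 − 1)/2.
Hence E[X] = Σ_{i=1}^{45} (45 − i)/45 = 22 ≈ 22.000.

E[X] = 22 = 22.000.


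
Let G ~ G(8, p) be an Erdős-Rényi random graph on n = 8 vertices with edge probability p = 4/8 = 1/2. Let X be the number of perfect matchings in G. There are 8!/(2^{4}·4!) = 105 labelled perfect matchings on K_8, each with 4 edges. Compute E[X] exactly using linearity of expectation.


K_8 has 8!/(2^{4}·4!) = 105 labelled perfect matchings.
For each such perfect matching H, let X_H = 1 if all 4 edges of H are present in G. Then P[X_H = 1] = p^{4} = (1/2)^{4} = 1/16.
Summing the indicators: E[X] = Σ_H E[X_H] = 105 · p^{4} = 105 · 1/16 = 105/16.
Numerically: E[X] ≈ 6.5625.

E[X] = 105 · (1/2)^{4} = 105/16 ≈ 6.5625.


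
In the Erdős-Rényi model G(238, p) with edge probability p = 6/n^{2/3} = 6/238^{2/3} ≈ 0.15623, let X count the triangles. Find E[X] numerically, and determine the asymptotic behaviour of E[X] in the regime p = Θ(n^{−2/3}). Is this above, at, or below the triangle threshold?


Number of potential triangles: C(238, 3) = 2218636.
Each occurs with probability p³ ≈ (0.15623)³ ≈ 3.8132900e-03.
By linearity: E[X] = C(238, 3)·p³ ≈ 2218636 · 3.8132900e-03 ≈ 8460.30252.
Since α = 2/3 < 1, p = c/n^{2/3} ≫ 1/n is above the triangle threshold p ~ 1/n. Asymptotically E[X] ~ (c³/6)·n^{3(1−α)} = (6³/6)·n^{1} → ∞; triangles are abundant w.h.p.

E[X] ≈ 8460.30252; in regime p = Θ(1/n^{2/3}) E[X] diverges (above the triangle threshold p ~ 1/n).


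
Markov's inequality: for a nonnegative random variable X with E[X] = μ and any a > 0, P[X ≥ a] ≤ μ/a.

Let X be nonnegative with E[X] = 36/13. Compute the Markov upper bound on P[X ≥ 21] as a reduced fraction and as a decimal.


μ = E[X] = 36/13, a = 21.
Markov: P[X ≥ 21] ≤ μ/a = (36/13)/21 = 12/91.
Numerically: ≈ 0.13187.
(Since a = 21 > μ = 2.76923, the bound 12/91 is < 1 and informative.)

P[X ≥ 21] ≤ 12/91 ≈ 0.13187.


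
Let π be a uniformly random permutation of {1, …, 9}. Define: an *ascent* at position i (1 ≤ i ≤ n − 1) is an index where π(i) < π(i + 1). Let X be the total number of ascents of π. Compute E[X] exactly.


Write X = Σ X_I over i = 1, …, 8, with X_I the indicator of one ascent.
There are 8 indicators.
For each fixed i, the pair (π(i), π(i+1)) is a uniformly random ordered pair of distinct values from {1, …, 9}; by symmetry P[π(i) < π(i+1)] = 1/2.
By linearity: E[X] = 8 · (1/2) = (9 − 1) · (1/2) = 4 ≈ 4.000.

E[X] = 4 = 4.000.


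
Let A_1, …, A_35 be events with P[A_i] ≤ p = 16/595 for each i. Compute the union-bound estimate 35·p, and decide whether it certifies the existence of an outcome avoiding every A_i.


Union bound: P[∪_{i=1}^{35} A_i] ≤ Σ_i P[A_i] ≤ 35·p = 35·(16/595) = 16/17.
Numerically: 16/17 ≈ 0.941.
Is 16/17 < 1? YES.
Since P[∪ A_i] ≤ 16/17 < 1, the complement has P[∩ A_i^c] ≥ 1 − 16/17 = 1/17 > 0, so some outcome avoids every A_i.

35·p = 16/17 ≈ 0.941; existence CERTIFIED by the union bound.


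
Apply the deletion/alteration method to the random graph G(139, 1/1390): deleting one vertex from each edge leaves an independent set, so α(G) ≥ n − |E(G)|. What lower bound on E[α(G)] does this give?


E[|E(G)|] = C(139, 2)·p = 9591 · (1/1390) = 69/10.
E[α(G)] ≥ n − E[|E(G)|] = 139 − 69/10 = 1321/10.
Numerically: ≈ 132.1000.
(This is only a lower bound; the true E[α(G)] may be larger.)

E[α(G)] ≥ 1321/10 ≈ 132.1000.


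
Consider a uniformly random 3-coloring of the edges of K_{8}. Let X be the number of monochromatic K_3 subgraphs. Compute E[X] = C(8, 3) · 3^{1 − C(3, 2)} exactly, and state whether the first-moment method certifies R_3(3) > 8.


E[X] = C(8, 3) · 3^{1 − 3} = 56 · 3^{−2} = 56/9.
As a reduced fraction: E[X] = 56/9 ≈ 6.222222.
Is E[X] < 1? NO.
Since E[X] ≥ 1, the first-moment bound is inconclusive at n = 8; it does NOT by itself certify R_3(3) > 8.

E[X] = 56/9 ≈ 6.222222; E[X] ≥ 1; first-moment method inconclusive here.


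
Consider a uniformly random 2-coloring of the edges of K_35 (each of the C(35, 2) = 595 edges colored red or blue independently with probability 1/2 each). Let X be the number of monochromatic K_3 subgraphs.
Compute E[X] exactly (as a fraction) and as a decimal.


Let X = Σ_S X_S over the C(35, 3) = 6545 subsets S of size 3, where X_S = 1 if the K_3 on S is monochromatic.
For a fixed S, the K_3 on S has C(3, 2) = 3 edges. P[all 3 edges red] = (1/2)^3, and likewise for blue, so P[monochromatic] = 2·(1/2)^3 = 2^{1 − 3} = 1/4.
Summing: E[X] = C(35, 3) · 2^{1 − 3} = 6545 · 1/4 = 6545/4.
Numerically: E[X] ≈ 1636.2500.

E[X] = C(35,3)·2^(1−C(3,2)) = 6545/4 ≈ 1636.2500.


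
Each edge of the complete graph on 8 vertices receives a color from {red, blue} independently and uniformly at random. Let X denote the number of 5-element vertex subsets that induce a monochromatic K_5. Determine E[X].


Let X = Σ_S X_S over the C(8, 5) = 56 subsets S of size 5, where X_S = 1 if the K_5 on S is monochromatic.
For a fixed S, the K_5 on S has C(5, 2) = 10 edges. P[all 10 edges red] = (1/2)^10, and likewise for blue, so P[monochromatic] = 2·(1/2)^10 = 2^{1 − 10} = 1/512.
Summing: E[X] = C(8, 5) · 2^{1 − 10} = 56 · 1/512 = 7/64.
Numerically: E[X] ≈ 0.1094.

E[X] = C(8,5)·2^(1−C(5,2)) = 7/64 ≈ 0.1094.


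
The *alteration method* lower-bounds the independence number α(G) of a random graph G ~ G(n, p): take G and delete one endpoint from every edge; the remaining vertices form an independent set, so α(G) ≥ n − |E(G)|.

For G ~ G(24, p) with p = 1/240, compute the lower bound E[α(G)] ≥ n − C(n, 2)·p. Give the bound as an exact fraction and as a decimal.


E[|E(G)|] = C(24, 2)·p = 276 · (1/240) = 23/20.
E[α(G)] ≥ n − E[|E(G)|] = 24 − 23/20 = 457/20.
Numerically: ≈ 22.850000.
(This is only a lower bound; the true E[α(G)] may be larger.)

E[α(G)] ≥ 457/20 ≈ 22.850000.


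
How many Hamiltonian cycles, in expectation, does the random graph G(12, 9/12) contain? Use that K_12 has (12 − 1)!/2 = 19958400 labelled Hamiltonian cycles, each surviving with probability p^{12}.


K_12 has (12 − 1)!/2 = 19958400 labelled Hamiltonian cycles.
For each such Hamiltonian cycle H, let X_H = 1 if all 12 edges of H are present in G. Then P[X_H = 1] = p^{12} = (3/4)^{12} = 531441/16777216.
By linearity of expectation: E[X] = Σ_H E[X_H] = 19958400 · p^{12} = 19958400 · 531441/16777216 = 82864937925/131072.
Numerically: E[X] ≈ 6.3221e+05.

E[X] = 19958400 · (3/4)^{12} = 82864937925/131072 ≈ 6.3221e+05.


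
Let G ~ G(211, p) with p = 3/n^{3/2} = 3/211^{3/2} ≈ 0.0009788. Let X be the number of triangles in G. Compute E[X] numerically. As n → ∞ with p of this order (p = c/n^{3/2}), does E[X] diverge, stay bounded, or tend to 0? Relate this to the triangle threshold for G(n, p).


Number of potential triangles: C(211, 3) = 1543465.
Each occurs with probability p³ ≈ (0.0009788)³ ≈ 9.377622e-10.
By linearity: E[X] = C(211, 3)·p³ ≈ 1543465 · 9.377622e-10 ≈ 0.0014.
Since α = 3/2 > 1, p = c/n^{3/2} = o(1/n) is below the triangle threshold p ~ 1/n. Asymptotically E[X] ~ (c³/6)·n^{3(1−α)} = (3³/6)·n^{-1.5} → 0, so by Markov's inequality G has no triangles w.h.p.

E[X] ≈ 0.0014; in regime p = Θ(1/n^{3/2}) E[X] tends to 0 (below the triangle threshold p ~ 1/n).


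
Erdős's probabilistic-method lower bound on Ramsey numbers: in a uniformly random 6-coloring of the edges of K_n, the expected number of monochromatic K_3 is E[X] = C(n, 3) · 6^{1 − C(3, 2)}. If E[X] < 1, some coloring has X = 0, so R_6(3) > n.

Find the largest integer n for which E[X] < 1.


We need C(n, 3) · 6^{1 − 3} < 1, i.e. C(n, 3) < 6^{3 − 1} = 36.
Check values of n near the boundary:
  n = 3: C(3, 3) = 1; 1 < 36? YES
  n = 4: C(4, 3) = 4; 4 < 36? YES
  n = 5: C(5, 3) = 10; 10 < 36? YES
  n = 6: C(6, 3) = 20; 20 < 36? YES
  n = 7: C(7, 3) = 35; 35 < 36? YES
  n = 8: C(8, 3) = 56; 56 < 36? NO
  n = 9: C(9, 3) = 84; 84 < 36? NO
  n = 10: C(10, 3) = 120; 120 < 36? NO
The largest n with C(n, 3) < 36 is n = 7 (where E[X] = 35/36 ≈ 0.9722222). Hence R_6(3) > 7, i.e. R_6(3) ≥ 8.

Largest n = 7; hence R_6(3) > 7.


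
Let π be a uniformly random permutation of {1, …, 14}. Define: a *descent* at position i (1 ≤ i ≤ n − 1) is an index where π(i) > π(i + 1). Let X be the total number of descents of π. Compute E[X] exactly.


Write X = Σ X_I over i = 1, …, 13, with X_I the indicator of one descent.
There are 13 indicators.
For each fixed i, the pair (π(i), π(i+1)) is a uniformly random ordered pair of distinct values from {1, …, 14}; by symmetry P[π(i) > π(i+1)] = 1/2.
By linearity: E[X] = 13 · (1/2) = (14 − 1) · (1/2) = 13/2 ≈ 6.5000.

E[X] = 13/2 = 6.5000.


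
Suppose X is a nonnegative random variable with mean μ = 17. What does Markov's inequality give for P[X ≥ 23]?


μ = E[X] = 17, a = 23.
Markov: P[X ≥ 23] ≤ μ/a = (17)/23 = 17/23.
Numerically: ≈ 0.7391.
(Since a = 23 > μ = 17.0000, the bound 17/23 is < 1 and informative.)

P[X ≥ 23] ≤ 17/23 ≈ 0.7391.


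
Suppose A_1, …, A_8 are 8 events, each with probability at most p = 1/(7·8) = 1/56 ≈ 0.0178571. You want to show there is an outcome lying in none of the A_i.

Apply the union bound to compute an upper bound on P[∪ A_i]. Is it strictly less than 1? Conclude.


Union bound: P[∪_{i=1}^{8} A_i] ≤ Σ_i P[A_i] ≤ 8·p = 8·(1/56) = 1/7.
Numerically: 1/7 ≈ 0.1428571.
Is 1/7 < 1? YES.
Since P[∪ A_i] ≤ 1/7 < 1, the complement has P[∩ A_i^c] ≥ 1 − 1/7 = 6/7 > 0, so some outcome avoids every A_i.

8·p = 1/7 ≈ 0.1428571; existence CERTIFIED by the union bound.


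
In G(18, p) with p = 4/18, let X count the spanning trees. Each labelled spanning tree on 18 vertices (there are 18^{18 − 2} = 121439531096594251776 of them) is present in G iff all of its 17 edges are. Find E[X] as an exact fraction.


K_18 has 18^{18 − 2} = 121439531096594251776 labelled spanning trees.
For each such spanning tree H, let X_H = 1 if all 17 edges of H are present in G. Then P[X_H = 1] = p^{17} = (2/9)^{17} = 131072/16677181699666569.
By linearity of expectation: E[X] = Σ_H E[X_H] = 121439531096594251776 · p^{17} = 121439531096594251776 · 131072/16677181699666569 = 8589934592/9.
Numerically: E[X] ≈ 9.544e+08.

E[X] = 121439531096594251776 · (2/9)^{17} = 8589934592/9 ≈ 9.544e+08.


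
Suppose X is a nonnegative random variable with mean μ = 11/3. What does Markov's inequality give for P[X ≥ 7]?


μ = E[X] = 11/3, a = 7.
Markov: P[X ≥ 7] ≤ μ/a = (11/3)/7 = 11/21.
Numerically: ≈ 0.524.
(Since a = 7 > μ = 3.667, the bound 11/21 is < 1 and informative.)

P[X ≥ 7] ≤ 11/21 ≈ 0.524.


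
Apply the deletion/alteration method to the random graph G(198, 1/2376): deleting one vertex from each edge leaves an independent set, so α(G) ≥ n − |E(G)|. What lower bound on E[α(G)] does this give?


E[|E(G)|] = C(198, 2)·p = 19503 · (1/2376) = 197/24.
E[α(G)] ≥ n − E[|E(G)|] = 198 − 197/24 = 4555/24.
Numerically: ≈ 189.7917.
(This is only a lower bound; the true E[α(G)] may be larger.)

E[α(G)] ≥ 4555/24 ≈ 189.7917.


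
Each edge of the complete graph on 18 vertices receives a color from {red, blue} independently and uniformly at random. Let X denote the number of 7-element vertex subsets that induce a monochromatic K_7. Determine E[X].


Let X = Σ_S X_S over the C(18, 7) = 31824 subsets S of size 7, where X_S = 1 if the K_7 on S is monochromatic.
For a fixed S, the K_7 on S has C(7, 2) = 21 edges. P[all 21 edges red] = (1/2)^21, and likewise for blue, so P[monochromatic] = 2·(1/2)^21 = 2^{1 − 21} = 1/1048576.
Summing: E[X] = C(18, 7) · 2^{1 − 21} = 31824 · 1/1048576 = 1989/65536.
Numerically: E[X] ≈ 0.03035.

E[X] = C(18,7)·2^(1−C(7,2)) = 1989/65536 ≈ 0.03035.


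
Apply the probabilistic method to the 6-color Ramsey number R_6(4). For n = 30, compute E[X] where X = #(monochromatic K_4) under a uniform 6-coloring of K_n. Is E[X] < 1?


E[X] = C(30, 4) · 6^{1 − 6} = 27405 · 6^{−5} = 27405/7776.
As a reduced fraction: E[X] = 1015/288 ≈ 3.524306.
Is E[X] < 1? NO.
Since E[X] ≥ 1, the first-moment bound is inconclusive at n = 30; it does NOT by itself certify R_6(4) > 30.

E[X] = 1015/288 ≈ 3.524306; E[X] ≥ 1; first-moment method inconclusive here.


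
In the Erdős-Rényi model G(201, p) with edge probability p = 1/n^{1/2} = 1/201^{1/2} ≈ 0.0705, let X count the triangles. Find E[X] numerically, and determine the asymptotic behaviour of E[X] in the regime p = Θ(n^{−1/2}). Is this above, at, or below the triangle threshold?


Number of potential triangles: C(201, 3) = 1333300.
Each occurs with probability p³ ≈ (0.0705)³ ≈ 3.50918e-04.
By linearity: E[X] = C(201, 3)·p³ ≈ 1333300 · 3.50918e-04 ≈ 467.879.
Since α = 1/2 < 1, p = c/n^{1/2} ≫ 1/n is above the triangle threshold p ~ 1/n. Asymptotically E[X] ~ (c³/6)·n^{3(1−α)} = (1³/6)·n^{1.5} → ∞; triangles are abundant w.h.p.

E[X] ≈ 467.879; in regime p = Θ(1/n^{1/2}) E[X] diverges (above the triangle threshold p ~ 1/n).


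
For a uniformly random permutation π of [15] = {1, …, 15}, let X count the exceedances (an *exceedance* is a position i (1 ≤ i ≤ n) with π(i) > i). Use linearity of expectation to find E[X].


Write X = Σ_{i=1}^{15} X_i, where X_i = 1_{π(i) > i}.
For each fixed i, π(i) is uniform over {1, …, 15} (marginal of a uniform permutation), so P[π(i) > i] = (n − i)/n. Summing: Σ_{i=1}^{15} (n − i)/n = (0 + 1 + … + 14)/15 = 15(15 − 1)/(2·15) = (15 − 1)/2.
Hence E[X] = Σ_{i=1}^{15} (15 − i)/15 = 7 ≈ 7.000.

E[X] = 7 = 7.000.


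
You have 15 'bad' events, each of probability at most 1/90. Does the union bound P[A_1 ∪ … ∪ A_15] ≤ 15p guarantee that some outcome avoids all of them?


Union bound: P[∪_{i=1}^{15} A_i] ≤ Σ_i P[A_i] ≤ 15·p = 15·(1/90) = 1/6.
Numerically: 1/6 ≈ 0.166667.
Is 1/6 < 1? YES.
Since P[∪ A_i] ≤ 1/6 < 1, the complement has P[∩ A_i^c] ≥ 1 − 1/6 = 5/6 > 0, so some outcome avoids every A_i.

15·p = 1/6 ≈ 0.166667; existence CERTIFIED by the union bound.


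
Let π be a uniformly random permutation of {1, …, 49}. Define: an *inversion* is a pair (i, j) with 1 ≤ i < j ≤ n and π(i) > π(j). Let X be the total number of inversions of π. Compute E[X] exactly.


Write X = Σ X_I over the C(49, 2) = 1176 pairs i < j, with X_I the indicator of one inversion.
There are 1176 indicators.
For each fixed pair i < j, the values π(i) and π(j) are two distinct elements of {1, …, 49} in uniformly random order; by symmetry P[π(i) > π(j)] = 1/2.
By linearity: E[X] = 1176 · (1/2) = C(49, 2) · (1/2) = 1176/2 = 588 ≈ 588.000.

E[X] = 588 = 588.000.


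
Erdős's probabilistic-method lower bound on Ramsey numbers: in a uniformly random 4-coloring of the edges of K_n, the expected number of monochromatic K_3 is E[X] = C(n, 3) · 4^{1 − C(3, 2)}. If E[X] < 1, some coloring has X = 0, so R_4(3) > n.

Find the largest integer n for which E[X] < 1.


We need C(n, 3) · 4^{1 − 3} < 1, i.e. C(n, 3) < 4^{3 − 1} = 16.
Check values of n near the boundary:
  n = 3: C(3, 3) = 1; 1 < 16? YES
  n = 4: C(4, 3) = 4; 4 < 16? YES
  n = 5: C(5, 3) = 10; 10 < 16? YES
  n = 6: C(6, 3) = 20; 20 < 16? NO
The largest n with C(n, 3) < 16 is n = 5 (where E[X] = 5/8 ≈ 0.625). Hence R_4(3) > 5, i.e. R_4(3) ≥ 6.

Largest n = 5; hence R_4(3) > 5.


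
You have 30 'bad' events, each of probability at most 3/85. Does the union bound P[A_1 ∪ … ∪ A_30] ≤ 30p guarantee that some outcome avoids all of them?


Union bound: P[∪_{i=1}^{30} A_i] ≤ Σ_i P[A_i] ≤ 30·p = 30·(3/85) = 18/17.
Numerically: 18/17 ≈ 1.059.
Is 18/17 < 1? NO.
Since the bound 18/17 is ≥ 1, the union bound is uninformative here; it does NOT by itself certify existence.

30·p = 18/17 ≈ 1.059; existence NOT certified by the union bound.


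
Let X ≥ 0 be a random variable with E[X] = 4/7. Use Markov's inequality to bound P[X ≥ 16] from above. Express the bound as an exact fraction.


μ = E[X] = 4/7, a = 16.
Markov: P[X ≥ 16] ≤ μ/a = (4/7)/16 = 1/28.
Numerically: ≈ 0.0357.
(Since a = 16 > μ = 0.5714, the bound 1/28 is < 1 and informative.)

P[X ≥ 16] ≤ 1/28 ≈ 0.0357.


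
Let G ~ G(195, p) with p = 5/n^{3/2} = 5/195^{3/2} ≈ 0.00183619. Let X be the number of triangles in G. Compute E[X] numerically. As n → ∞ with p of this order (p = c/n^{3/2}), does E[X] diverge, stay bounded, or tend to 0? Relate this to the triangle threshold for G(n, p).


Number of potential triangles: C(195, 3) = 1216865.
Each occurs with probability p³ ≈ (0.00183619)³ ≈ 6.19090674e-09.
By linearity: E[X] = C(195, 3)·p³ ≈ 1216865 · 6.19090674e-09 ≈ 0.007533.
Since α = 3/2 > 1, p = c/n^{3/2} = o(1/n) is below the triangle threshold p ~ 1/n. Asymptotically E[X] ~ (c³/6)·n^{3(1−α)} = (5³/6)·n^{-1.5} → 0, so by Markov's inequality G has no triangles w.h.p.

E[X] ≈ 0.007533; in regime p = Θ(1/n^{3/2}) E[X] tends to 0 (below the triangle threshold p ~ 1/n).


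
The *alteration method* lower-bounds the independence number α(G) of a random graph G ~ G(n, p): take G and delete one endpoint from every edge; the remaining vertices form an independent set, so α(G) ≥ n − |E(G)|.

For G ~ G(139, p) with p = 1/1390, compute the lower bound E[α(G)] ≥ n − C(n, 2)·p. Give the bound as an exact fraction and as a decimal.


E[|E(G)|] = C(139, 2)·p = 9591 · (1/1390) = 69/10.
E[α(G)] ≥ n − E[|E(G)|] = 139 − 69/10 = 1321/10.
Numerically: ≈ 132.10000.
(This is only a lower bound; the true E[α(G)] may be larger.)

E[α(G)] ≥ 1321/10 ≈ 132.10000.


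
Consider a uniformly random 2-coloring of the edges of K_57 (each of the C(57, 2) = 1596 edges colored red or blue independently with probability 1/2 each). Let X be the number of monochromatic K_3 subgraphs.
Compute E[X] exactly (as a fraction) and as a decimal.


Let X = Σ_S X_S over the C(57, 3) = 29260 subsets S of size 3, where X_S = 1 if the K_3 on S is monochromatic.
For a fixed S, the K_3 on S has C(3, 2) = 3 edges. P[all 3 edges red] = (1/2)^3, and likewise for blue, so P[monochromatic] = 2·(1/2)^3 = 2^{1 − 3} = 1/4.
By linearity of expectation: E[X] = C(57, 3) · 2^{1 − 3} = 29260 · 1/4 = 7315.
Numerically: E[X] ≈ 7315.000000.

E[X] = C(57,3)·2^(1−C(3,2)) = 7315 ≈ 7315.000000.


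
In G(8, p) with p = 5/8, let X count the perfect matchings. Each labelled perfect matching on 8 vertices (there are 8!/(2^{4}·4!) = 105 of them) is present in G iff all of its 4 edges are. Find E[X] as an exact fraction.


K_8 has 8!/(2^{4}·4!) = 105 labelled perfect matchings.
For each such perfect matching H, let X_H = 1 if all 4 edges of H are present in G. Then P[X_H = 1] = p^{4} = (5/8)^{4} = 625/4096.
By linearity: E[X] = Σ_H E[X_H] = 105 · p^{4} = 105 · 625/4096 = 65625/4096.
Numerically: E[X] ≈ 16.02.

E[X] = 105 · (5/8)^{4} = 65625/4096 ≈ 16.02.


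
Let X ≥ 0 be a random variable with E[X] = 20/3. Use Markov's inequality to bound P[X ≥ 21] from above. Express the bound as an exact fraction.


μ = E[X] = 20/3, a = 21.
Markov: P[X ≥ 21] ≤ μ/a = (20/3)/21 = 20/63.
Numerically: ≈ 0.3175.
(Since a = 21 > μ = 6.6667, the bound 20/63 is < 1 and informative.)

P[X ≥ 21] ≤ 20/63 ≈ 0.3175.


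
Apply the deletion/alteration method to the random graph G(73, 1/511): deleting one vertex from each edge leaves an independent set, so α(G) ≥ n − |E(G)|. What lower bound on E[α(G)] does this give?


E[|E(G)|] = C(73, 2)·p = 2628 · (1/511) = 36/7.
E[α(G)] ≥ n − E[|E(G)|] = 73 − 36/7 = 475/7.
Numerically: ≈ 67.857.
(This is only a lower bound; the true E[α(G)] may be larger.)

E[α(G)] ≥ 475/7 ≈ 67.857.


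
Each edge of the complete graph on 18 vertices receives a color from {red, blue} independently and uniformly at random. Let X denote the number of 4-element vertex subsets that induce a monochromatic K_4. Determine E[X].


Let X = Σ_S X_S over the C(18, 4) = 3060 subsets S of size 4, where X_S = 1 if the K_4 on S is monochromatic.
For a fixed S, the K_4 on S has C(4, 2) = 6 edges. P[all 6 edges red] = (1/2)^6, and likewise for blue, so P[monochromatic] = 2·(1/2)^6 = 2^{1 − 6} = 1/32.
By linearity: E[X] = C(18, 4) · 2^{1 − 6} = 3060 · 1/32 = 765/8.
Numerically: E[X] ≈ 95.625.

E[X] = C(18,4)·2^(1−C(4,2)) = 765/8 ≈ 95.625.


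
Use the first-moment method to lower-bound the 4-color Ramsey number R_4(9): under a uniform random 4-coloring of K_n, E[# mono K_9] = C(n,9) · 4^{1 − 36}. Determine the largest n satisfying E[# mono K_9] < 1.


We need C(n, 9) · 4^{1 − 36} < 1, i.e. C(n, 9) < 4^{36 − 1} = 1180591620717411303424.
Check values of n near the boundary:
  n = 908: C(908, 9) = 1111058428637338083100; 1111058428637338083100 < 1180591620717411303424? YES
  n = 909: C(909, 9) = 1122169012923711463931; 1122169012923711463931 < 1180591620717411303424? YES
  n = 910: C(910, 9) = 1133378248346922788210; 1133378248346922788210 < 1180591620717411303424? YES
  n = 911: C(911, 9) = 1144686900492291197405; 1144686900492291197405 < 1180591620717411303424? YES
  n = 912: C(912, 9) = 1156095740032081475120; 1156095740032081475120 < 1180591620717411303424? YES
  n = 913: C(913, 9) = 1167605542753639808390; 1167605542753639808390 < 1180591620717411303424? YES
  n = 914: C(914, 9) = 1179217089587653905932; 1179217089587653905932 < 1180591620717411303424? YES
  n = 915: C(915, 9) = 1190931166636537885130; 1190931166636537885130 < 1180591620717411303424? NO
The largest n with C(n, 9) < 1180591620717411303424 is n = 914 (where E[X] = 294804272396913476483/295147905179352825856 ≈ 0.9988357). Hence R_4(9) > 914, i.e. R_4(9) ≥ 915.

Largest n = 914; hence R_4(9) > 914.


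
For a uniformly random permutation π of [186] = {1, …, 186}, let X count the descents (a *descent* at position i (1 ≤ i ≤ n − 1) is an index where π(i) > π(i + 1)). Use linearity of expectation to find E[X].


Write X = Σ X_I over i = 1, …, 185, with X_I the indicator of one descent.
There are 185 indicators.
For each fixed i, the pair (π(i), π(i+1)) is a uniformly random ordered pair of distinct values from {1, …, 186}; by symmetry P[π(i) > π(i+1)] = 1/2.
By linearity: E[X] = 185 · (1/2) = (186 − 1) · (1/2) = 185/2 ≈ 92.500000.

E[X] = 185/2 = 92.500000.


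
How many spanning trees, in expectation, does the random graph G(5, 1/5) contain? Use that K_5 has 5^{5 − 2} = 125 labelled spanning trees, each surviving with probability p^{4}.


K_5 has 5^{5 − 2} = 125 labelled spanning trees.
For each such spanning tree H, let X_H = 1 if all 4 edges of H are present in G. Then P[X_H = 1] = p^{4} = (1/5)^{4} = 1/625.
Summing the indicators: E[X] = Σ_H E[X_H] = 125 · p^{4} = 125 · 1/625 = 1/5.
Numerically: E[X] ≈ 0.2.

E[X] = 125 · (1/5)^{4} = 1/5 ≈ 0.2.


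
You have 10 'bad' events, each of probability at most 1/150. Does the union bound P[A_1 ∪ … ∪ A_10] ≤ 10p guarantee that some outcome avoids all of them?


Union bound: P[∪_{i=1}^{10} A_i] ≤ Σ_i P[A_i] ≤ 10·p = 10·(1/150) = 1/15.
Numerically: 1/15 ≈ 0.066667.
Is 1/15 < 1? YES.
Since P[∪ A_i] ≤ 1/15 < 1, the complement has P[∩ A_i^c] ≥ 1 − 1/15 = 14/15 > 0, so some outcome avoids every A_i.

10·p = 1/15 ≈ 0.066667; existence CERTIFIED by the union bound.


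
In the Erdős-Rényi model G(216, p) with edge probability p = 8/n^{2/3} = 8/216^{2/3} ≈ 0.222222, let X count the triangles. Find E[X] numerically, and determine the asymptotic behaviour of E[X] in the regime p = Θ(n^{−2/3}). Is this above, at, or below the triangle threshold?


Number of potential triangles: C(216, 3) = 1656360.
Each occurs with probability p³ ≈ (0.222222)³ ≈ 1.09739369e-02.
By linearity: E[X] = C(216, 3)·p³ ≈ 1656360 · 1.09739369e-02 ≈ 18176.790123.
Since α = 2/3 < 1, p = c/n^{2/3} ≫ 1/n is above the triangle threshold p ~ 1/n. Asymptotically E[X] ~ (c³/6)·n^{3(1−α)} = (8³/6)·n^{1} → ∞; triangles are abundant w.h.p.

E[X] ≈ 18176.790123; in regime p = Θ(1/n^{2/3}) E[X] diverges (above the triangle threshold p ~ 1/n).


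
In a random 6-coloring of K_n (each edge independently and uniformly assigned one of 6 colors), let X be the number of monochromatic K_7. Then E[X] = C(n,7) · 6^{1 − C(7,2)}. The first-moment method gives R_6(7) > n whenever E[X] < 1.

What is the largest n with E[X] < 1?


We need C(n, 7) · 6^{1 − 21} < 1, i.e. C(n, 7) < 6^{21 − 1} = 3656158440062976.
Check values of n near the boundary:
  n = 563: C(563, 7) = 3426622515769596; 3426622515769596 < 3656158440062976? YES
  n = 564: C(564, 7) = 3469685994423792; 3469685994423792 < 3656158440062976? YES
  n = 565: C(565, 7) = 3513212521235560; 3513212521235560 < 3656158440062976? YES
  n = 566: C(566, 7) = 3557206237959440; 3557206237959440 < 3656158440062976? YES
  n = 567: C(567, 7) = 3601671315933933; 3601671315933933 < 3656158440062976? YES
  n = 568: C(568, 7) = 3646611956239704; 3646611956239704 < 3656158440062976? YES
  n = 569: C(569, 7) = 3692032389858348; 3692032389858348 < 3656158440062976? NO
The largest n with C(n, 7) < 3656158440062976 is n = 568 (where E[X] = 16882462760369/16926659444736 ≈ 0.9973889). Hence R_6(7) > 568, i.e. R_6(7) ≥ 569.

Largest n = 568; hence R_6(7) > 568.


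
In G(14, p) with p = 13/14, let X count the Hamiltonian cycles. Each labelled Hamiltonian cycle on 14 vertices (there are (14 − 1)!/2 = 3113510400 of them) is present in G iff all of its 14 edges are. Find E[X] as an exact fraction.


K_14 has (14 − 1)!/2 = 3113510400 labelled Hamiltonian cycles.
For each such Hamiltonian cycle H, let X_H = 1 if all 14 edges of H are present in G. Then P[X_H = 1] = p^{14} = (13/14)^{14} = 3937376385699289/11112006825558016.
By linearity of expectation: E[X] = Σ_H E[X_H] = 3113510400 · p^{14} = 3113510400 · 3937376385699289/11112006825558016 = 3420497300666614836525/3100448333024.
Numerically: E[X] ≈ 1.1032e+09.

E[X] = 3113510400 · (13/14)^{14} = 3420497300666614836525/3100448333024 ≈ 1.1032e+09.


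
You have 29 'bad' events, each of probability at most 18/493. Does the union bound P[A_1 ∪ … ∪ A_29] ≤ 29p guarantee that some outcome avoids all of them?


Union bound: P[∪_{i=1}^{29} A_i] ≤ Σ_i P[A_i] ≤ 29·p = 29·(18/493) = 18/17.
Numerically: 18/17 ≈ 1.05882.
Is 18/17 < 1? NO.
Since the bound 18/17 is ≥ 1, the union bound is uninformative here; it does NOT by itself certify existence.

29·p = 18/17 ≈ 1.05882; existence NOT certified by the union bound.


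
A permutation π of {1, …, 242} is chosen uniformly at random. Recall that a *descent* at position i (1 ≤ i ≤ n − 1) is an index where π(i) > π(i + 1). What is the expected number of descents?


Write X = Σ X_I over i = 1, …, 241, with X_I the indicator of one descent.
There are 241 indicators.
For each fixed i, the pair (π(i), π(i+1)) is a uniformly random ordered pair of distinct values from {1, …, 242}; by symmetry P[π(i) > π(i+1)] = 1/2.
By linearity: E[X] = 241 · (1/2) = (242 − 1) · (1/2) = 241/2 ≈ 120.500.

E[X] = 241/2 = 120.500.


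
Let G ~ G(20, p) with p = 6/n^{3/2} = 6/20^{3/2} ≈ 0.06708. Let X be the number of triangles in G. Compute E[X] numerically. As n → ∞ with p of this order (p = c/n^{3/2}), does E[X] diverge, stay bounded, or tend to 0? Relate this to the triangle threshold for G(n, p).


Number of potential triangles: C(20, 3) = 1140.
Each occurs with probability p³ ≈ (0.06708)³ ≈ 3.018692e-04.
By linearity: E[X] = C(20, 3)·p³ ≈ 1140 · 3.018692e-04 ≈ 0.3441.
Since α = 3/2 > 1, p = c/n^{3/2} = o(1/n) is below the triangle threshold p ~ 1/n. Asymptotically E[X] ~ (c³/6)·n^{3(1−α)} = (6³/6)·n^{-1.5} → 0, so by Markov's inequality G has no triangles w.h.p.

E[X] ≈ 0.3441; in regime p = Θ(1/n^{3/2}) E[X] tends to 0 (below the triangle threshold p ~ 1/n).


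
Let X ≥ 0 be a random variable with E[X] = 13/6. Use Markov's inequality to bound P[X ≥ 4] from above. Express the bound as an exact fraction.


μ = E[X] = 13/6, a = 4.
Markov: P[X ≥ 4] ≤ μ/a = (13/6)/4 = 13/24.
Numerically: ≈ 0.542.
(Since a = 4 > μ = 2.167, the bound 13/24 is < 1 and informative.)

P[X ≥ 4] ≤ 13/24 ≈ 0.542.


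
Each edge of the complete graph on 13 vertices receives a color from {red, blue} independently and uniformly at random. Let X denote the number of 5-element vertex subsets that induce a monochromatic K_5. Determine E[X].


Let X = Σ_S X_S over the C(13, 5) = 1287 subsets S of size 5, where X_S = 1 if the K_5 on S is monochromatic.
For a fixed S, the K_5 on S has C(5, 2) = 10 edges. P[all 10 edges red] = (1/2)^10, and likewise for blue, so P[monochromatic] = 2·(1/2)^10 = 2^{1 − 10} = 1/512.
Summing: E[X] = C(13, 5) · 2^{1 − 10} = 1287 · 1/512 = 1287/512.
Numerically: E[X] ≈ 2.51367.

E[X] = C(13,5)·2^(1−C(5,2)) = 1287/512 ≈ 2.51367.


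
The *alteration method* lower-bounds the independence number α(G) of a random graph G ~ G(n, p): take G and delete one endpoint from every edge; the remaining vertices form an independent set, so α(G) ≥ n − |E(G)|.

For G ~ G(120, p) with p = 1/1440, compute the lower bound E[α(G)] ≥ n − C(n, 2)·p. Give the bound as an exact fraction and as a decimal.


E[|E(G)|] = C(120, 2)·p = 7140 · (1/1440) = 119/24.
E[α(G)] ≥ n − E[|E(G)|] = 120 − 119/24 = 2761/24.
Numerically: ≈ 115.04167.
(This is only a lower bound; the true E[α(G)] may be larger.)

E[α(G)] ≥ 2761/24 ≈ 115.04167.


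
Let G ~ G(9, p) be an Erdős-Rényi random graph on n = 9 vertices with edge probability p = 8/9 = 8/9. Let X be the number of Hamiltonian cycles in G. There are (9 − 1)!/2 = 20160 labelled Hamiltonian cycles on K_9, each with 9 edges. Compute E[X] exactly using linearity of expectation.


K_9 has (9 − 1)!/2 = 20160 labelled Hamiltonian cycles.
For each such Hamiltonian cycle H, let X_H = 1 if all 9 edges of H are present in G. Then P[X_H = 1] = p^{9} = (8/9)^{9} = 134217728/387420489.
Summing the indicators: E[X] = Σ_H E[X_H] = 20160 · p^{9} = 20160 · 134217728/387420489 = 300647710720/43046721.
Numerically: E[X] ≈ 6984.22.

E[X] = 20160 · (8/9)^{9} = 300647710720/43046721 ≈ 6984.22.


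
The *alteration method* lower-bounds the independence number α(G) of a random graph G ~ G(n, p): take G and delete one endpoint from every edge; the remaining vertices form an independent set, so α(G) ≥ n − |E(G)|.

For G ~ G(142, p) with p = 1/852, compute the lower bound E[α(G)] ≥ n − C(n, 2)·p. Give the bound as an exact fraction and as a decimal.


E[|E(G)|] = C(142, 2)·p = 10011 · (1/852) = 47/4.
E[α(G)] ≥ n − E[|E(G)|] = 142 − 47/4 = 521/4.
Numerically: ≈ 130.2500.
(This is only a lower bound; the true E[α(G)] may be larger.)

E[α(G)] ≥ 521/4 ≈ 130.2500.


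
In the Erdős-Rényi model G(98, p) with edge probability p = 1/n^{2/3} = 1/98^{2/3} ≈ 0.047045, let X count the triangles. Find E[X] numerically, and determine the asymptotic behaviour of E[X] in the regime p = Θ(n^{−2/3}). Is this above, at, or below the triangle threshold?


Number of potential triangles: C(98, 3) = 152096.
Each occurs with probability p³ ≈ (0.047045)³ ≈ 1.0412328e-04.
By linearity: E[X] = C(98, 3)·p³ ≈ 152096 · 1.0412328e-04 ≈ 15.83673.
Since α = 2/3 < 1, p = c/n^{2/3} ≫ 1/n is above the triangle threshold p ~ 1/n. Asymptotically E[X] ~ (c³/6)·n^{3(1−α)} = (1³/6)·n^{1} → ∞; triangles are abundant w.h.p.

E[X] ≈ 15.83673; in regime p = Θ(1/n^{2/3}) E[X] diverges (above the triangle threshold p ~ 1/n).


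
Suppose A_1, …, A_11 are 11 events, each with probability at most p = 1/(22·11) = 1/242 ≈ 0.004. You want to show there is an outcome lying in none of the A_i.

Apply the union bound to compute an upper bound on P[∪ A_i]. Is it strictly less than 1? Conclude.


Union bound: P[∪_{i=1}^{11} A_i] ≤ Σ_i P[A_i] ≤ 11·p = 11·(1/242) = 1/22.
Numerically: 1/22 ≈ 0.045.
Is 1/22 < 1? YES.
Since P[∪ A_i] ≤ 1/22 < 1, the complement has P[∩ A_i^c] ≥ 1 − 1/22 = 21/22 > 0, so some outcome avoids every A_i.

11·p = 1/22 ≈ 0.045; existence CERTIFIED by the union bound.


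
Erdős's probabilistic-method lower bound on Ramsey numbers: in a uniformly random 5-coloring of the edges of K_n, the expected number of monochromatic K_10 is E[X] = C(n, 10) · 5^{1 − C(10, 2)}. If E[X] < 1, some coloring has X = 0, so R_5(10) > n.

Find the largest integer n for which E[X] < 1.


We need C(n, 10) · 5^{1 − 45} < 1, i.e. C(n, 10) < 5^{45 − 1} = 5684341886080801486968994140625.
Check values of n near the boundary:
  n = 5390: C(5390, 10) = 5655833965919099070255434039753; 5655833965919099070255434039753 < 5684341886080801486968994140625? YES
  n = 5391: C(5391, 10) = 5666344714787188828795213697883; 5666344714787188828795213697883 < 5684341886080801486968994140625? YES
  n = 5392: C(5392, 10) = 5676873040158402483252283957448; 5676873040158402483252283957448 < 5684341886080801486968994140625? YES
  n = 5393: C(5393, 10) = 5687418968154238267170642278008; 5687418968154238267170642278008 < 5684341886080801486968994140625? NO
  n = 5394: C(5394, 10) = 5697982524930156243149785372878; 5697982524930156243149785372878 < 5684341886080801486968994140625? NO
  n = 5395: C(5395, 10) = 5708563736675616143322765475706; 5708563736675616143322765475706 < 5684341886080801486968994140625? NO
The largest n with C(n, 10) < 5684341886080801486968994140625 is n = 5392 (where E[X] = 5676873040158402483252283957448/5684341886080801486968994140625 ≈ 0.99869). Hence R_5(10) > 5392, i.e. R_5(10) ≥ 5393.

Largest n = 5392; hence R_5(10) > 5392.


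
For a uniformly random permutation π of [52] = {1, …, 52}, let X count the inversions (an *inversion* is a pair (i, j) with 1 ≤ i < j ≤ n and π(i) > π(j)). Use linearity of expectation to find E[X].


Write X = Σ X_I over the C(52, 2) = 1326 pairs i < j, with X_I the indicator of one inversion.
There are 1326 indicators.
For each fixed pair i < j, the values π(i) and π(j) are two distinct elements of {1, …, 52} in uniformly random order; by symmetry P[π(i) > π(j)] = 1/2.
By linearity: E[X] = 1326 · (1/2) = C(52, 2) · (1/2) = 1326/2 = 663 ≈ 663.0000.

E[X] = 663 = 663.0000.


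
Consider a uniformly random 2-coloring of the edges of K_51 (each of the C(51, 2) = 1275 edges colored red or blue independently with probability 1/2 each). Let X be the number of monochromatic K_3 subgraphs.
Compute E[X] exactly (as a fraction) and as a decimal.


Let X = Σ_S X_S over the C(51, 3) = 20825 subsets S of size 3, where X_S = 1 if the K_3 on S is monochromatic.
For a fixed S, the K_3 on S has C(3, 2) = 3 edges. P[all 3 edges red] = (1/2)^3, and likewise for blue, so P[monochromatic] = 2·(1/2)^3 = 2^{1 − 3} = 1/4.
By linearity of expectation: E[X] = C(51, 3) · 2^{1 − 3} = 20825 · 1/4 = 20825/4.
Numerically: E[X] ≈ 5206.2500.

E[X] = C(51,3)·2^(1−C(3,2)) = 20825/4 ≈ 5206.2500.


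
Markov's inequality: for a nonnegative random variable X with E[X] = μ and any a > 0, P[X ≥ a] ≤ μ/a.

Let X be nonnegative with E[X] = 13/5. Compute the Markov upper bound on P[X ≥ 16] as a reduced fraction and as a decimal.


μ = E[X] = 13/5, a = 16.
Markov: P[X ≥ 16] ≤ μ/a = (13/5)/16 = 13/80.
Numerically: ≈ 0.163.
(Since a = 16 > μ = 2.600, the bound 13/80 is < 1 and informative.)

P[X ≥ 16] ≤ 13/80 ≈ 0.163.


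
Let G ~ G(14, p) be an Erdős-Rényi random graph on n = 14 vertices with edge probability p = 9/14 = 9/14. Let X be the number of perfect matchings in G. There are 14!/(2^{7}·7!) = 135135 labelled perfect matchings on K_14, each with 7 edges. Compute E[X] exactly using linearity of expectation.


K_14 has 14!/(2^{7}·7!) = 135135 labelled perfect matchings.
For each such perfect matching H, let X_H = 1 if all 7 edges of H are present in G. Then P[X_H = 1] = p^{7} = (9/14)^{7} = 4782969/105413504.
By linearity: E[X] = Σ_H E[X_H] = 135135 · p^{7} = 135135 · 4782969/105413504 = 92335216545/15059072.
Numerically: E[X] ≈ 6131.53.

E[X] = 135135 · (9/14)^{7} = 92335216545/15059072 ≈ 6131.53.


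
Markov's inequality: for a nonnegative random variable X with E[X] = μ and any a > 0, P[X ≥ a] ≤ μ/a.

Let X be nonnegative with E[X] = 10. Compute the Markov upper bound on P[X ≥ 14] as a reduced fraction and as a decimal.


μ = E[X] = 10, a = 14.
Markov: P[X ≥ 14] ≤ μ/a = (10)/14 = 5/7.
Numerically: ≈ 0.714286.
(Since a = 14 > μ = 10.000000, the bound 5/7 is < 1 and informative.)

P[X ≥ 14] ≤ 5/7 ≈ 0.714286.


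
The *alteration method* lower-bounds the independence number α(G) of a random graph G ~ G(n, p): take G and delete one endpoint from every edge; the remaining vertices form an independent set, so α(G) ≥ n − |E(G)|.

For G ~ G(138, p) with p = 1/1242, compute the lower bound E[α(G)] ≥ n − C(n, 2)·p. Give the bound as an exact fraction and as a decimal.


E[|E(G)|] = C(138, 2)·p = 9453 · (1/1242) = 137/18.
E[α(G)] ≥ n − E[|E(G)|] = 138 − 137/18 = 2347/18.
Numerically: ≈ 130.389.
(This is only a lower bound; the true E[α(G)] may be larger.)

E[α(G)] ≥ 2347/18 ≈ 130.389.


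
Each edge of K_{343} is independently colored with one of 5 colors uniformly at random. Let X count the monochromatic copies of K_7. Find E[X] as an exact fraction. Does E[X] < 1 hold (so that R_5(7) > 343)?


E[X] = C(343, 7) · 5^{1 − 21} = 104200375748469 · 5^{−20} = 104200375748469/95367431640625.
As a reduced fraction: E[X] = 104200375748469/95367431640625 ≈ 1.09262.
Is E[X] < 1? NO.
Since E[X] ≥ 1, the first-moment bound is inconclusive at n = 343; it does NOT by itself certify R_5(7) > 343.

E[X] = 104200375748469/95367431640625 ≈ 1.09262; E[X] ≥ 1; first-moment method inconclusive here.


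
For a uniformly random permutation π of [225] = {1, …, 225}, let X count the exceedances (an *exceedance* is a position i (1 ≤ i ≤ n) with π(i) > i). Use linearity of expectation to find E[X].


Write X = Σ_{i=1}^{225} X_i, where X_i = 1_{π(i) > i}.
For each fixed i, π(i) is uniform over {1, …, 225} (marginal of a uniform permutation), so P[π(i) > i] = (n − i)/n. Summing: Σ_{i=1}^{225} (n − i)/n = (0 + 1 + … + 224)/225 = 225(225 − 1)/(2·225) = (225 − 1)/2.
Hence E[X] = Σ_{i=1}^{225} (225 − i)/225 = 112 ≈ 112.00000.

E[X] = 112 = 112.00000.


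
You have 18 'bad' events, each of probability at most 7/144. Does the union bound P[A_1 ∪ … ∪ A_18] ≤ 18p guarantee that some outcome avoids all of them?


Union bound: P[∪_{i=1}^{18} A_i] ≤ Σ_i P[A_i] ≤ 18·p = 18·(7/144) = 7/8.
Numerically: 7/8 ≈ 0.87500.
Is 7/8 < 1? YES.
Since P[∪ A_i] ≤ 7/8 < 1, the complement has P[∩ A_i^c] ≥ 1 − 7/8 = 1/8 > 0, so some outcome avoids every A_i.

18·p = 7/8 ≈ 0.87500; existence CERTIFIED by the union bound.


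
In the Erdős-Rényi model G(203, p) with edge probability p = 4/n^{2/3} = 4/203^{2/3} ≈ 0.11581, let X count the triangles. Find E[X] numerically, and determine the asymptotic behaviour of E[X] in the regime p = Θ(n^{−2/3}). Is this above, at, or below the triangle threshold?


Number of potential triangles: C(203, 3) = 1373701.
Each occurs with probability p³ ≈ (0.11581)³ ≈ 1.5530588e-03.
By linearity: E[X] = C(203, 3)·p³ ≈ 1373701 · 1.5530588e-03 ≈ 2133.43842.
Since α = 2/3 < 1, p = c/n^{2/3} ≫ 1/n is above the triangle threshold p ~ 1/n. Asymptotically E[X] ~ (c³/6)·n^{3(1−α)} = (4³/6)·n^{1} → ∞; triangles are abundant w.h.p.

E[X] ≈ 2133.43842; in regime p = Θ(1/n^{2/3}) E[X] diverges (above the triangle threshold p ~ 1/n).
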